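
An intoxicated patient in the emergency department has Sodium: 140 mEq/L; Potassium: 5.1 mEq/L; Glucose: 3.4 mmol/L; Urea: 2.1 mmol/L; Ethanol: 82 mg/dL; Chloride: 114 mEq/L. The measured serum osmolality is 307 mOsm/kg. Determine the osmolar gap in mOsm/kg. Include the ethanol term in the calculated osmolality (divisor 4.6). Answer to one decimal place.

Calculated osmolality = 2·Na + glucose + urea + ethanol/4.6
= 2·140 + 3.4 + 2.1 + 82/4.6
= 280 + 3.40 + 2.10 + 17.83
= 303.33 mOsm/kg ≈ 303.3 mOsm/kg
Osmolar gap = measured − calculated = 307 − 303.3 = 3.7 mOsm/kg

3.7 mOsm/kg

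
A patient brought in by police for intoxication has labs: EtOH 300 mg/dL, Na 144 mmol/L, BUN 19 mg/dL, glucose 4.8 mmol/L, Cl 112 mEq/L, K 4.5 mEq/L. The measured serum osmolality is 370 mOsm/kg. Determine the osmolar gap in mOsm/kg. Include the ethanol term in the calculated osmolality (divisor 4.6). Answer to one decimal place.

5.2 mOsm/kg

Calculated osmolality = 2·Na + glucose + BUN/2.8 + ethanol/4.6
= 2·144 + 4.8 + 19/2.8 + 300/4.6
= 288 + 4.80 + 6.79 + 65.22
= 364.81 mOsm/kg ≈ 364.8 mOsm/kg
Osmolar gap = measured − calculated = 370 − 364.8 = 5.2 mOsm/kg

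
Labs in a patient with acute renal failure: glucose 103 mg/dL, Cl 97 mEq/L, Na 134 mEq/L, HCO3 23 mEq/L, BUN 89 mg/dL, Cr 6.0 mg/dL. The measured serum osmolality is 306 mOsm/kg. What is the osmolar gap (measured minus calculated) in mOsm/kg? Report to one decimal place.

0.5 mOsm/kg

Calculated osmolality = 2·Na + glucose/18 + BUN/2.8
= 2·134 + 103/18 + 89/2.8
= 268 + 5.72 + 31.79
= 305.51 mOsm/kg ≈ 305.5 mOsm/kg
Osmolar gap = measured − calculated = 306 − 305.5 = 0.5 mOsm/kg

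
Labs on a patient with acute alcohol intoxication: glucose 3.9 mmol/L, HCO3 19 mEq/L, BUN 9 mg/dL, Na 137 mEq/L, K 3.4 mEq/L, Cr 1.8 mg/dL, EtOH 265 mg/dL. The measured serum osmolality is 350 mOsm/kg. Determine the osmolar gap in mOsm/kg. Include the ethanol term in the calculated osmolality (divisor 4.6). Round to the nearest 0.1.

Calculated osmolality = 2·Na + glucose + BUN/2.8 + ethanol/4.6
= 2·137 + 3.9 + 9/2.8 + 265/4.6
= 274 + 3.90 + 3.21 + 57.61
= 338.72 mOsm/kg ≈ 338.7 mOsm/kg
Osmolar gap = measured − calculated = 350 − 338.7 = 11.3 mOsm/kg

11.3 mOsm/kg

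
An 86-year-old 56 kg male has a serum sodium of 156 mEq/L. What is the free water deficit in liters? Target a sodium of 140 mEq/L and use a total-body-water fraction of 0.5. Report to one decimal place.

TBW = 0.5 · 56 = 28 L
Free water deficit = TBW · (Na/140 − 1)
= 28 · (156/140 − 1)
= 28 · 0.1143
= 3.2 L

3.2 L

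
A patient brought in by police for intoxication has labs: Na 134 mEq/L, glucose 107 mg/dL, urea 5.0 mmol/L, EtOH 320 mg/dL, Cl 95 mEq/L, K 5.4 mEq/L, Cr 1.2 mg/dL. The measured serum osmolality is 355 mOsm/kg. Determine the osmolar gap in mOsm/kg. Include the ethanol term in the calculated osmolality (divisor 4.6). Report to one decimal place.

6.5 mOsm/kg

Calculated osmolality = 2·Na + glucose/18 + urea + ethanol/4.6
= 2·134 + 107/18 + 5 + 320/4.6
= 268 + 5.94 + 5 + 69.57
= 348.51 mOsm/kg ≈ 348.5 mOsm/kg
Osmolar gap = measured − calculated = 355 − 348.5 = 6.5 mOsm/kg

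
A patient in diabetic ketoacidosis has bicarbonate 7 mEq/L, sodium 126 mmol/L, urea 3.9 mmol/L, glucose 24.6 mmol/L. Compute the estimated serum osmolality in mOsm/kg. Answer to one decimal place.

280.5 mOsm/kg

Calculated osmolality = 2·Na + glucose + urea
= 2·126 + 24.6 + 3.9
= 252 + 24.60 + 3.90
= 280.5 mOsm/kg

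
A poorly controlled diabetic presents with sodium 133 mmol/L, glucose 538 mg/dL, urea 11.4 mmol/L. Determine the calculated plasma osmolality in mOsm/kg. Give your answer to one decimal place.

307.3 mOsm/kg

Calculated osmolality = 2·Na + glucose/18 + urea
= 2·133 + 538/18 + 11.4
= 266 + 29.89 + 11.40
= 307.29 mOsm/kg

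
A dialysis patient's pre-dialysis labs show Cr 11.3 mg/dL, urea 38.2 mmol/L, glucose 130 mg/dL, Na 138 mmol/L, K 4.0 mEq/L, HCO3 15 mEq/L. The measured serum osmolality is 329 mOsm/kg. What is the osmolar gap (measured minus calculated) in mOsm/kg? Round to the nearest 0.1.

Calculated osmolality = 2·Na + glucose/18 + urea
= 2·138 + 130/18 + 38.2
= 276 + 7.22 + 38.20
= 321.42 mOsm/kg ≈ 321.4 mOsm/kg
Osmolar gap = measured − calculated = 329 − 321.4 = 7.6 mOsm/kg

7.6 mOsm/kg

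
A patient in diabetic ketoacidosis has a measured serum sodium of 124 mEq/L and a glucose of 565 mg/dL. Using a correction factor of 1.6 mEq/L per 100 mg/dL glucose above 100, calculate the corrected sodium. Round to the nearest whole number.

131 mEq/L

Corrected Na = measured Na + 1.6 · (glucose − 100)/100
= 124 + 1.6 · (565 − 100)/100
= 124 + 7.4
= 131.4 mEq/L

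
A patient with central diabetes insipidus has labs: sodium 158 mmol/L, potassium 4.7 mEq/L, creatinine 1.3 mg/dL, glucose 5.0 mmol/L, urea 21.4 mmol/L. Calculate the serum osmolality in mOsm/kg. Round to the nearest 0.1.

342.4 mOsm/kg

Calculated osmolality = 2·Na + glucose + urea
= 2·158 + 5 + 21.4
= 316 + 5 + 21.40
= 342.4 mOsm/kg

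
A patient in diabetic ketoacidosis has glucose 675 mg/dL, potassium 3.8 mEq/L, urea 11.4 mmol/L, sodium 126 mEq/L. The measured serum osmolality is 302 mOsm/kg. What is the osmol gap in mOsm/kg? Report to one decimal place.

1.1 mOsm/kg

Calculated osmolality = 2·Na + glucose/18 + urea
= 2·126 + 675/18 + 11.4
= 252 + 37.50 + 11.40
= 300.9 mOsm/kg ≈ 300.9 mOsm/kg
Osmolar gap = measured − calculated = 302 − 300.9 = 1.1 mOsm/kg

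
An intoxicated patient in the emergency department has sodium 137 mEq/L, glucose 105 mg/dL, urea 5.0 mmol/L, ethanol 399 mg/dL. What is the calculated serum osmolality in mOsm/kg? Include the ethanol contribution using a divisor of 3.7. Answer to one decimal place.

392.7 mOsm/kg

Calculated osmolality = 2·Na + glucose/18 + urea + ethanol/3.7
= 2·137 + 105/18 + 5 + 399/3.7
= 274 + 5.83 + 5 + 107.84
= 392.67 mOsm/kg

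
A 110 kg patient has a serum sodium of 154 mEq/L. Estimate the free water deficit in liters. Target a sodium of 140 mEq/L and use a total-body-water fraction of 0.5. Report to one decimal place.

5.5 L

TBW = 0.5 · 110 = 55 L
Free water deficit = TBW · (Na/140 − 1)
= 55 · (154/140 − 1)
= 55 · 0.1
= 5.5 L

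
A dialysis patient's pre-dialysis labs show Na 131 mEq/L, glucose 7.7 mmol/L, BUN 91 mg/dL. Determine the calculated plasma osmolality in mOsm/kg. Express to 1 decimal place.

Calculated osmolality = 2·Na + glucose + BUN/2.8
= 2·131 + 7.7 + 91/2.8
= 262 + 7.70 + 32.50
= 302.2 mOsm/kg

302.2 mOsm/kg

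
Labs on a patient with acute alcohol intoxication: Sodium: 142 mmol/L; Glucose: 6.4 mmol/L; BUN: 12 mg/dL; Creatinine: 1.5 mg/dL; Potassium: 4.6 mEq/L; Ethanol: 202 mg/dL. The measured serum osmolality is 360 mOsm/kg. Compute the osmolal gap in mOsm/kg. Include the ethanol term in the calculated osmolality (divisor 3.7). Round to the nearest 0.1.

Calculated osmolality = 2·Na + glucose + BUN/2.8 + ethanol/3.7
= 2·142 + 6.4 + 12/2.8 + 202/3.7
= 284 + 6.40 + 4.29 + 54.59
= 349.28 mOsm/kg ≈ 349.3 mOsm/kg
Osmolar gap = measured − calculated = 360 − 349.3 = 10.7 mOsm/kg

10.7 mOsm/kg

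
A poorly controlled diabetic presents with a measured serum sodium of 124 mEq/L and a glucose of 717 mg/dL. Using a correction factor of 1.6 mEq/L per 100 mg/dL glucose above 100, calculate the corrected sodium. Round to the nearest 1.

134 mEq/L

Corrected Na = measured Na + 1.6 · (glucose − 100)/100
= 124 + 1.6 · (717 − 100)/100
= 124 + 9.9
= 133.9 mEq/L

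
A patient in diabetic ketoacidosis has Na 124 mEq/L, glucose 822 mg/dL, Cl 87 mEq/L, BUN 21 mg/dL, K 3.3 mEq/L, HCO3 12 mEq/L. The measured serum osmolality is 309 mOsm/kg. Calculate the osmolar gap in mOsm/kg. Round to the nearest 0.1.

7.8 mOsm/kg

Calculated osmolality = 2·Na + glucose/18 + BUN/2.8
= 2·124 + 822/18 + 21/2.8
= 248 + 45.67 + 7.50
= 301.17 mOsm/kg ≈ 301.2 mOsm/kg
Osmolar gap = measured − calculated = 309 − 301.2 = 7.8 mOsm/kg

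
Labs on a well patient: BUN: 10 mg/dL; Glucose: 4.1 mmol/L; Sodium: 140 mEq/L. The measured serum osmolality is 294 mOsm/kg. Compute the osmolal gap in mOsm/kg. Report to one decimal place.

Calculated osmolality = 2·Na + glucose + BUN/2.8
= 2·140 + 4.1 + 10/2.8
= 280 + 4.10 + 3.57
= 287.67 mOsm/kg ≈ 287.7 mOsm/kg
Osmolar gap = measured − calculated = 294 − 287.7 = 6.3 mOsm/kg

6.3 mOsm/kg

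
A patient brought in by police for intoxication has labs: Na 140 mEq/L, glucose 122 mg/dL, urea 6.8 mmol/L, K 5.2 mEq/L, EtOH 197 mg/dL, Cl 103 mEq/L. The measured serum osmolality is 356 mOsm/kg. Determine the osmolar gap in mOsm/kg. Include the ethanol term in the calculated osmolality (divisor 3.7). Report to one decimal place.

Calculated osmolality = 2·Na + glucose/18 + urea + ethanol/3.7
= 2·140 + 122/18 + 6.8 + 197/3.7
= 280 + 6.78 + 6.80 + 53.24
= 346.82 mOsm/kg ≈ 346.8 mOsm/kg
Osmolar gap = measured − calculated = 356 − 346.8 = 9.2 mOsm/kg

9.2 mOsm/kg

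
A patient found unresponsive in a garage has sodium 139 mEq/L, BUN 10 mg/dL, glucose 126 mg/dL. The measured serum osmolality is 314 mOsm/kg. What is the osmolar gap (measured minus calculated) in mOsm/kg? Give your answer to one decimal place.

Calculated osmolality = 2·Na + glucose/18 + BUN/2.8
= 2·139 + 126/18 + 10/2.8
= 278 + 7 + 3.57
= 288.57 mOsm/kg ≈ 288.6 mOsm/kg
Osmolar gap = measured − calculated = 314 − 288.6 = 25.4 mOsm/kg

25.4 mOsm/kg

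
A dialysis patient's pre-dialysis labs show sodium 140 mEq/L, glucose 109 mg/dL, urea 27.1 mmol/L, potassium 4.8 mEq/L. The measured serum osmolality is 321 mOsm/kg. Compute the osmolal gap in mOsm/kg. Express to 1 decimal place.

7.8 mOsm/kg

Calculated osmolality = 2·Na + glucose/18 + urea
= 2·140 + 109/18 + 27.1
= 280 + 6.06 + 27.10
= 313.16 mOsm/kg ≈ 313.2 mOsm/kg
Osmolar gap = measured − calculated = 321 − 313.2 = 7.8 mOsm/kg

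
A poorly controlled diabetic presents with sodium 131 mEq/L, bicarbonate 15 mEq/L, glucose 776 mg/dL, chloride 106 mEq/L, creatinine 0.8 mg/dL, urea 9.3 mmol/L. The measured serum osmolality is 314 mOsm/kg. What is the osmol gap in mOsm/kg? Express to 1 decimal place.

-0.4 mOsm/kg

Calculated osmolality = 2·Na + glucose/18 + urea
= 2·131 + 776/18 + 9.3
= 262 + 43.11 + 9.30
= 314.41 mOsm/kg ≈ 314.4 mOsm/kg
Osmolar gap = measured − calculated = 314 − 314.4 = -0.4 mOsm/kg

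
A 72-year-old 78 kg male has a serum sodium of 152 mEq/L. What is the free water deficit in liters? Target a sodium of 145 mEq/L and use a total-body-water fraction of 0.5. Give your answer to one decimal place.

TBW = 0.5 · 78 = 39 L
Free water deficit = TBW · (Na/145 − 1)
= 39 · (152/145 − 1)
= 39 · 0.0483
= 1.88 L

1.9 L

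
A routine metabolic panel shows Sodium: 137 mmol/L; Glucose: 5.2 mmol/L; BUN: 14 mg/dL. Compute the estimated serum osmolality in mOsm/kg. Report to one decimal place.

Calculated osmolality = 2·Na + glucose + BUN/2.8
= 2·137 + 5.2 + 14/2.8
= 274 + 5.20 + 5
= 284.2 mOsm/kg

284.2 mOsm/kg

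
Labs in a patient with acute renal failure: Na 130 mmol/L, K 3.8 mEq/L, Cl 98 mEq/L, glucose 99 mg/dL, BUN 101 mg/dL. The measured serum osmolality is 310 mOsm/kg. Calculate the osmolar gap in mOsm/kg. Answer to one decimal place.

8.4 mOsm/kg

Calculated osmolality = 2·Na + glucose/18 + BUN/2.8
= 2·130 + 99/18 + 101/2.8
= 260 + 5.50 + 36.07
= 301.57 mOsm/kg ≈ 301.6 mOsm/kg
Osmolar gap = measured − calculated = 310 − 301.6 = 8.4 mOsm/kg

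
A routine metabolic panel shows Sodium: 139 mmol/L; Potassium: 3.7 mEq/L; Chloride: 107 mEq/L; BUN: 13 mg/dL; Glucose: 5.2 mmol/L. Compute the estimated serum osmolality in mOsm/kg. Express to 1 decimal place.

Calculated osmolality = 2·Na + glucose + BUN/2.8
= 2·139 + 5.2 + 13/2.8
= 278 + 5.20 + 4.64
= 287.84 mOsm/kg

287.8 mOsm/kg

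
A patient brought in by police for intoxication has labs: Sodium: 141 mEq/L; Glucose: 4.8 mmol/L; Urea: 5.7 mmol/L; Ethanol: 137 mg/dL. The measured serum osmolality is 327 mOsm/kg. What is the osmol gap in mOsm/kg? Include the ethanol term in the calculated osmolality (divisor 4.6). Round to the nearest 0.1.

Calculated osmolality = 2·Na + glucose + urea + ethanol/4.6
= 2·141 + 4.8 + 5.7 + 137/4.6
= 282 + 4.80 + 5.70 + 29.78
= 322.28 mOsm/kg ≈ 322.3 mOsm/kg
Osmolar gap = measured − calculated = 327 − 322.3 = 4.7 mOsm/kg

4.7 mOsm/kg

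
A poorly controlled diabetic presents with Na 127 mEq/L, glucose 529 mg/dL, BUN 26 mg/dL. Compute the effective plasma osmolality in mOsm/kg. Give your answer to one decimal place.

Effective osmolality excludes urea (freely permeant across cell membranes):
2·Na + glucose/18
= 2·127 + 529/18
= 254 + 29.39
= 283.39 mOsm/kg

283.4 mOsm/kg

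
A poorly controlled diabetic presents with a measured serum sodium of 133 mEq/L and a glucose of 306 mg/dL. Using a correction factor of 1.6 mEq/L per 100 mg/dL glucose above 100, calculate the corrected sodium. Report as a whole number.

136 mEq/L

Corrected Na = measured Na + 1.6 · (glucose − 100)/100
= 133 + 1.6 · (306 − 100)/100
= 133 + 3.3
= 136.3 mEq/L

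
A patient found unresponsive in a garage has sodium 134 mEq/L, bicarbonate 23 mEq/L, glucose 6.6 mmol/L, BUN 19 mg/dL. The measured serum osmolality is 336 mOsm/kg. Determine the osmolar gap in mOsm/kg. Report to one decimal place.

Calculated osmolality = 2·Na + glucose + BUN/2.8
= 2·134 + 6.6 + 19/2.8
= 268 + 6.60 + 6.79
= 281.39 mOsm/kg ≈ 281.4 mOsm/kg
Osmolar gap = measured − calculated = 336 − 281.4 = 54.6 mOsm/kg

54.6 mOsm/kg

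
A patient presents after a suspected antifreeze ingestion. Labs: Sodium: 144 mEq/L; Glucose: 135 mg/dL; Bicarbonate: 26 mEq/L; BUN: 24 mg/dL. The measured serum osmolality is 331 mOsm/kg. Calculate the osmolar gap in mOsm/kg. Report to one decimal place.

26.9 mOsm/kg

Calculated osmolality = 2·Na + glucose/18 + BUN/2.8
= 2·144 + 135/18 + 24/2.8
= 288 + 7.50 + 8.57
= 304.07 mOsm/kg ≈ 304.1 mOsm/kg
Osmolar gap = measured − calculated = 331 − 304.1 = 26.9 mOsm/kg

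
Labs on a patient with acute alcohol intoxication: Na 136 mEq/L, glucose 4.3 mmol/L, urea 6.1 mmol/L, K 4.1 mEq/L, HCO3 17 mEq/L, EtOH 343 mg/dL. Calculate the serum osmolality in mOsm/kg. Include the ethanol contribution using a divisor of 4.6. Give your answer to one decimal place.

357.0 mOsm/kg

Calculated osmolality = 2·Na + glucose + urea + ethanol/4.6
= 2·136 + 4.3 + 6.1 + 343/4.6
= 272 + 4.30 + 6.10 + 74.57
= 356.97 mOsm/kg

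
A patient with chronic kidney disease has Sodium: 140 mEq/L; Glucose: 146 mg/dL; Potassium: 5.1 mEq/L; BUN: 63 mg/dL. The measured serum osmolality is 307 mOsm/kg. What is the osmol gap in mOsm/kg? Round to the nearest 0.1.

-3.6 mOsm/kg

Calculated osmolality = 2·Na + glucose/18 + BUN/2.8
= 2·140 + 146/18 + 63/2.8
= 280 + 8.11 + 22.50
= 310.61 mOsm/kg ≈ 310.6 mOsm/kg
Osmolar gap = measured − calculated = 307 − 310.6 = -3.6 mOsm/kg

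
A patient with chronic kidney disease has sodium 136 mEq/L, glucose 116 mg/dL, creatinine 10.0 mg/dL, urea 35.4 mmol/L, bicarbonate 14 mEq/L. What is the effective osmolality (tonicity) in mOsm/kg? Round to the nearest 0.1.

278.4 mOsm/kg

Effective osmolality excludes urea (freely permeant across cell membranes):
2·Na + glucose/18
= 2·136 + 116/18
= 272 + 6.44
= 278.44 mOsm/kg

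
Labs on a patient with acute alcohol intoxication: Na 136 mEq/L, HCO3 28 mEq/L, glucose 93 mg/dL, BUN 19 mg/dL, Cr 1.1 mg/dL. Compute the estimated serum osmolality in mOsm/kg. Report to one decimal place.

284.0 mOsm/kg

Calculated osmolality = 2·Na + glucose/18 + BUN/2.8
= 2·136 + 93/18 + 19/2.8
= 272 + 5.17 + 6.79
= 283.96 mOsm/kg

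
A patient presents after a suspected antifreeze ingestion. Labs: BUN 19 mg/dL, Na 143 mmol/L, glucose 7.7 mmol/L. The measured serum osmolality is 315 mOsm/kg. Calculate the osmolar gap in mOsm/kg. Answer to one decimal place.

Calculated osmolality = 2·Na + glucose + BUN/2.8
= 2·143 + 7.7 + 19/2.8
= 286 + 7.70 + 6.79
= 300.49 mOsm/kg ≈ 300.5 mOsm/kg
Osmolar gap = measured − calculated = 315 − 300.5 = 14.5 mOsm/kg

14.5 mOsm/kg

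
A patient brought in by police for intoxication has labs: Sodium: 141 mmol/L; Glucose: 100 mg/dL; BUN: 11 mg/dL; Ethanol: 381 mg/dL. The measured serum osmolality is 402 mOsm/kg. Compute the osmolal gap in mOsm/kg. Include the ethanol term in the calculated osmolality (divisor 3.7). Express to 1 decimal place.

7.5 mOsm/kg

Calculated osmolality = 2·Na + glucose/18 + BUN/2.8 + ethanol/3.7
= 2·141 + 100/18 + 11/2.8 + 381/3.7
= 282 + 5.56 + 3.93 + 102.97
= 394.46 mOsm/kg ≈ 394.5 mOsm/kg
Osmolar gap = measured − calculated = 402 − 394.5 = 7.5 mOsm/kg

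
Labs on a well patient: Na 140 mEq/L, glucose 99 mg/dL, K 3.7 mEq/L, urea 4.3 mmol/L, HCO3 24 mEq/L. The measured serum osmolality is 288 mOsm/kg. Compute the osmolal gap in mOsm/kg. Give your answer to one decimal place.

Calculated osmolality = 2·Na + glucose/18 + urea
= 2·140 + 99/18 + 4.3
= 280 + 5.50 + 4.30
= 289.8 mOsm/kg ≈ 289.8 mOsm/kg
Osmolar gap = measured − calculated = 288 − 289.8 = -1.8 mOsm/kg

-1.8 mOsm/kg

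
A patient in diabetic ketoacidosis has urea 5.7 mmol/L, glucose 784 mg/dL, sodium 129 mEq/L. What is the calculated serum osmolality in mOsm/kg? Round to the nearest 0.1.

Calculated osmolality = 2·Na + glucose/18 + urea
= 2·129 + 784/18 + 5.7
= 258 + 43.56 + 5.70
= 307.26 mOsm/kg

307.3 mOsm/kg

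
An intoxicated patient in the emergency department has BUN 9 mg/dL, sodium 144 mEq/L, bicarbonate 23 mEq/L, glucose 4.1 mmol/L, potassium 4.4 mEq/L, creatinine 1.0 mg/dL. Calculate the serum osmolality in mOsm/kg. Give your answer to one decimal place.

295.3 mOsm/kg

Calculated osmolality = 2·Na + glucose + BUN/2.8
= 2·144 + 4.1 + 9/2.8
= 288 + 4.10 + 3.21
= 295.31 mOsm/kg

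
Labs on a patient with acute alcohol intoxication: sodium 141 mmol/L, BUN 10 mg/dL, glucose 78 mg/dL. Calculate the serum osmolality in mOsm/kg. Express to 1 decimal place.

Calculated osmolality = 2·Na + glucose/18 + BUN/2.8
= 2·141 + 78/18 + 10/2.8
= 282 + 4.33 + 3.57
= 289.9 mOsm/kg

289.9 mOsm/kg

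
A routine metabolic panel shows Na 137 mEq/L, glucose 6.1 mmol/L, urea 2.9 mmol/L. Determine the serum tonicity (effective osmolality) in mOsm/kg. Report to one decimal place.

280.1 mOsm/kg

Effective osmolality excludes urea (freely permeant across cell membranes):
2·Na + glucose
= 2·137 + 6.1
= 274 + 6.1
= 280.1 mOsm/kg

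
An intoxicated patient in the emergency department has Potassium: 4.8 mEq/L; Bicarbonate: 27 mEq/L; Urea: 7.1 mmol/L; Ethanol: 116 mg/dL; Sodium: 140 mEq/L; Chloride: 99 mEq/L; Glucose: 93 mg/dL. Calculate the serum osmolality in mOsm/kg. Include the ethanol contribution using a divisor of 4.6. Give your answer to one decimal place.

317.5 mOsm/kg

Calculated osmolality = 2·Na + glucose/18 + urea + ethanol/4.6
= 2·140 + 93/18 + 7.1 + 116/4.6
= 280 + 5.17 + 7.10 + 25.22
= 317.49 mOsm/kg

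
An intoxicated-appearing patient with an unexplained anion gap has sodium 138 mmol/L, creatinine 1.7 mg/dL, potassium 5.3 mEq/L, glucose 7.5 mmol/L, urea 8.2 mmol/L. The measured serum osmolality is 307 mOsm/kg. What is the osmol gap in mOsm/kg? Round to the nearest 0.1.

Calculated osmolality = 2·Na + glucose + urea
= 2·138 + 7.5 + 8.2
= 276 + 7.50 + 8.20
= 291.7 mOsm/kg ≈ 291.7 mOsm/kg
Osmolar gap = measured − calculated = 307 − 291.7 = 15.3 mOsm/kg

15.3 mOsm/kg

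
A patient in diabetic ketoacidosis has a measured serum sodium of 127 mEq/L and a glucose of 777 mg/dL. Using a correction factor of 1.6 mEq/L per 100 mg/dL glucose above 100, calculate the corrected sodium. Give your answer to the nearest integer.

Corrected Na = measured Na + 1.6 · (glucose − 100)/100
= 127 + 1.6 · (777 − 100)/100
= 127 + 10.8
= 137.8 mEq/L

138 mEq/L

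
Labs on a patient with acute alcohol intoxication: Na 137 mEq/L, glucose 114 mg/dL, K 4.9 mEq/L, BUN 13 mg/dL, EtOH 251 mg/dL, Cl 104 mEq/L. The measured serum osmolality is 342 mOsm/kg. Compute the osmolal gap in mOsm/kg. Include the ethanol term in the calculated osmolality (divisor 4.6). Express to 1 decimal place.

Calculated osmolality = 2·Na + glucose/18 + BUN/2.8 + ethanol/4.6
= 2·137 + 114/18 + 13/2.8 + 251/4.6
= 274 + 6.33 + 4.64 + 54.57
= 339.54 mOsm/kg ≈ 339.5 mOsm/kg
Osmolar gap = measured − calculated = 342 − 339.5 = 2.5 mOsm/kg

2.5 mOsm/kg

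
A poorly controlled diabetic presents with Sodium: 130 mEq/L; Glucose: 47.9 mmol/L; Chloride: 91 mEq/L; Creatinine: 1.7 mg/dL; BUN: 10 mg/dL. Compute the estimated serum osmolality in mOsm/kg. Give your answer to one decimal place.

Calculated osmolality = 2·Na + glucose + BUN/2.8
= 2·130 + 47.9 + 10/2.8
= 260 + 47.90 + 3.57
= 311.47 mOsm/kg

311.5 mOsm/kg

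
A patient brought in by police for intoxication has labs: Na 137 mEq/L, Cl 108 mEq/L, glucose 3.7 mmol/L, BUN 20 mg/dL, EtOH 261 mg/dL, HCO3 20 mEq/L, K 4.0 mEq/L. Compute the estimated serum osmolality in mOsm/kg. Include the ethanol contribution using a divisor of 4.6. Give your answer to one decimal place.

Calculated osmolality = 2·Na + glucose + BUN/2.8 + ethanol/4.6
= 2·137 + 3.7 + 20/2.8 + 261/4.6
= 274 + 3.70 + 7.14 + 56.74
= 341.58 mOsm/kg

341.6 mOsm/kg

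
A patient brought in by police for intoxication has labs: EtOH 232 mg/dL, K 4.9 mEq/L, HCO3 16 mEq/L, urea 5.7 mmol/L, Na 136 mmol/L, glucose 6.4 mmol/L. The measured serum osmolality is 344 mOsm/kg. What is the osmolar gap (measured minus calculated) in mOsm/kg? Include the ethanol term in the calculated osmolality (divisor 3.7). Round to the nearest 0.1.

-2.8 mOsm/kg

Calculated osmolality = 2·Na + glucose + urea + ethanol/3.7
= 2·136 + 6.4 + 5.7 + 232/3.7
= 272 + 6.40 + 5.70 + 62.70
= 346.8 mOsm/kg ≈ 346.8 mOsm/kg
Osmolar gap = measured − calculated = 344 − 346.8 = -2.8 mOsm/kg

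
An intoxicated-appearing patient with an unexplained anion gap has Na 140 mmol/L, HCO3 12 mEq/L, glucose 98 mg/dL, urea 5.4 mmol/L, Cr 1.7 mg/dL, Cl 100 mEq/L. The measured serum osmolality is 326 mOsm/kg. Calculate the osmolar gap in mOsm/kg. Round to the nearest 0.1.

35.2 mOsm/kg

Calculated osmolality = 2·Na + glucose/18 + urea
= 2·140 + 98/18 + 5.4
= 280 + 5.44 + 5.40
= 290.84 mOsm/kg ≈ 290.8 mOsm/kg
Osmolar gap = measured − calculated = 326 − 290.8 = 35.2 mOsm/kg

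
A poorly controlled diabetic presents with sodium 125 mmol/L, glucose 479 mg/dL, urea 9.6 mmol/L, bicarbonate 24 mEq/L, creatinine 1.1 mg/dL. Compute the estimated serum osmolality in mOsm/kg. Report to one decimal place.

Calculated osmolality = 2·Na + glucose/18 + urea
= 2·125 + 479/18 + 9.6
= 250 + 26.61 + 9.60
= 286.21 mOsm/kg

286.2 mOsm/kg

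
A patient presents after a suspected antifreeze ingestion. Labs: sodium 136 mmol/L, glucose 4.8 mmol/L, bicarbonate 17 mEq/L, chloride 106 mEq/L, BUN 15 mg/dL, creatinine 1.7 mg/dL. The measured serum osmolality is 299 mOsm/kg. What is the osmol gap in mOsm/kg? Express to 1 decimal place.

Calculated osmolality = 2·Na + glucose + BUN/2.8
= 2·136 + 4.8 + 15/2.8
= 272 + 4.80 + 5.36
= 282.16 mOsm/kg ≈ 282.2 mOsm/kg
Osmolar gap = measured − calculated = 299 − 282.2 = 16.8 mOsm/kg

16.8 mOsm/kg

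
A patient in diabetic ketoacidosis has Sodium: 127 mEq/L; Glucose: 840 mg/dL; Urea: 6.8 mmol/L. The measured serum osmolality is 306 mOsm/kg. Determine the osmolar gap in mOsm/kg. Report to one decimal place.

-1.5 mOsm/kg

Calculated osmolality = 2·Na + glucose/18 + urea
= 2·127 + 840/18 + 6.8
= 254 + 46.67 + 6.80
= 307.47 mOsm/kg ≈ 307.5 mOsm/kg
Osmolar gap = measured − calculated = 306 − 307.5 = -1.5 mOsm/kg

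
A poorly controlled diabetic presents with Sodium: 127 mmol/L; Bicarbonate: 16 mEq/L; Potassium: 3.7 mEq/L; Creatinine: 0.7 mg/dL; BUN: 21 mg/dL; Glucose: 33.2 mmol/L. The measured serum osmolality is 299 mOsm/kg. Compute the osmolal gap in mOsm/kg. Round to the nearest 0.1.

4.3 mOsm/kg

Calculated osmolality = 2·Na + glucose + BUN/2.8
= 2·127 + 33.2 + 21/2.8
= 254 + 33.20 + 7.50
= 294.7 mOsm/kg ≈ 294.7 mOsm/kg
Osmolar gap = measured − calculated = 299 − 294.7 = 4.3 mOsm/kg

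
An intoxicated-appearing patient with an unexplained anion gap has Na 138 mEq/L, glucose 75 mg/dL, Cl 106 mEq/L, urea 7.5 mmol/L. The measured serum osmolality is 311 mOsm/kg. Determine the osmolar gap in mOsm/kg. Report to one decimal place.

Calculated osmolality = 2·Na + glucose/18 + urea
= 2·138 + 75/18 + 7.5
= 276 + 4.17 + 7.50
= 287.67 mOsm/kg ≈ 287.7 mOsm/kg
Osmolar gap = measured − calculated = 311 − 287.7 = 23.3 mOsm/kg

23.3 mOsm/kg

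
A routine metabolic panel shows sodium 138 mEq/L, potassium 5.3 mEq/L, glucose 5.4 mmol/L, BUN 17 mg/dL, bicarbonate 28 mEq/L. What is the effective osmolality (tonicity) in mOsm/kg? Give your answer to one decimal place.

Effective osmolality excludes urea (freely permeant across cell membranes):
2·Na + glucose
= 2·138 + 5.4
= 276 + 5.4
= 281.4 mOsm/kg

281.4 mOsm/kg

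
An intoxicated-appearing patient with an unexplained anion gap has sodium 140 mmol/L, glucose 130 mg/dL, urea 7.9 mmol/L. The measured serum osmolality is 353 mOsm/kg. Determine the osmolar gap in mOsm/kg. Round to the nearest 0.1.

Calculated osmolality = 2·Na + glucose/18 + urea
= 2·140 + 130/18 + 7.9
= 280 + 7.22 + 7.90
= 295.12 mOsm/kg ≈ 295.1 mOsm/kg
Osmolar gap = measured − calculated = 353 − 295.1 = 57.9 mOsm/kg

57.9 mOsm/kg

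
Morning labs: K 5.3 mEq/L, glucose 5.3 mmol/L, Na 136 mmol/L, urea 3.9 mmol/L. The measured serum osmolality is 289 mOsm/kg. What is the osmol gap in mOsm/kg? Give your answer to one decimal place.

7.8 mOsm/kg

Calculated osmolality = 2·Na + glucose + urea
= 2·136 + 5.3 + 3.9
= 272 + 5.30 + 3.90
= 281.2 mOsm/kg ≈ 281.2 mOsm/kg
Osmolar gap = measured − calculated = 289 − 281.2 = 7.8 mOsm/kg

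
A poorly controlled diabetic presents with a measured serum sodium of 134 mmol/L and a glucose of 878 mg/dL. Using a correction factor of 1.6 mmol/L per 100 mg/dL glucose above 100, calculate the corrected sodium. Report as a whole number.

146 mmol/L

Corrected Na = measured Na + 1.6 · (glucose − 100)/100
= 134 + 1.6 · (878 − 100)/100
= 134 + 12.4
= 146.4 mmol/L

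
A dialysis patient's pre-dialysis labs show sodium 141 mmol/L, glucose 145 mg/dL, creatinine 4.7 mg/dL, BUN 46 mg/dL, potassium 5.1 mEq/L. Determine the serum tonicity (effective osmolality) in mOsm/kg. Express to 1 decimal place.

290.1 mOsm/kg

Effective osmolality excludes urea (freely permeant across cell membranes):
2·Na + glucose/18
= 2·141 + 145/18
= 282 + 8.06
= 290.06 mOsm/kg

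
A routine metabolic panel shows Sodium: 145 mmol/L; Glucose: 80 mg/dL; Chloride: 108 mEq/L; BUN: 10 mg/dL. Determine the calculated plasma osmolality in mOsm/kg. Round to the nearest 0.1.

Calculated osmolality = 2·Na + glucose/18 + BUN/2.8
= 2·145 + 80/18 + 10/2.8
= 290 + 4.44 + 3.57
= 298.01 mOsm/kg

298.0 mOsm/kg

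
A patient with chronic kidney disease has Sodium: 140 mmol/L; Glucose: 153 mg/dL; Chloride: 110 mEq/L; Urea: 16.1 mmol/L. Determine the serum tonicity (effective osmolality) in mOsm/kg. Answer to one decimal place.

288.5 mOsm/kg

Effective osmolality excludes urea (freely permeant across cell membranes):
2·Na + glucose/18
= 2·140 + 153/18
= 280 + 8.5
= 288.5 mOsm/kg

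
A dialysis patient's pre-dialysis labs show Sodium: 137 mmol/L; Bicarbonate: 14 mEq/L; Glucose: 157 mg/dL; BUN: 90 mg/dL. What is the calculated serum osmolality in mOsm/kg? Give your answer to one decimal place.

314.9 mOsm/kg

Calculated osmolality = 2·Na + glucose/18 + BUN/2.8
= 2·137 + 157/18 + 90/2.8
= 274 + 8.72 + 32.14
= 314.86 mOsm/kg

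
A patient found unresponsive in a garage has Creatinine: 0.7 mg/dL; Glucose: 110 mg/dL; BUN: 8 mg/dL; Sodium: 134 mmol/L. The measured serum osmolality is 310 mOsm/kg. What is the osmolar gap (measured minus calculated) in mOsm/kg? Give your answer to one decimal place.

Calculated osmolality = 2·Na + glucose/18 + BUN/2.8
= 2·134 + 110/18 + 8/2.8
= 268 + 6.11 + 2.86
= 276.97 mOsm/kg ≈ 277.0 mOsm/kg
Osmolar gap = measured − calculated = 310 − 277.0 = 33.0 mOsm/kg

33.0 mOsm/kg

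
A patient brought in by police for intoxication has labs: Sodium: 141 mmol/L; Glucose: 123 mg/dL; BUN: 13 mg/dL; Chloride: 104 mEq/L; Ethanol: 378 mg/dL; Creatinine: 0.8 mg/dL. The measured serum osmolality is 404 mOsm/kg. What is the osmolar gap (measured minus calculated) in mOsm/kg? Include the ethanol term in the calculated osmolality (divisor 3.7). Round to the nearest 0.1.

Calculated osmolality = 2·Na + glucose/18 + BUN/2.8 + ethanol/3.7
= 2·141 + 123/18 + 13/2.8 + 378/3.7
= 282 + 6.83 + 4.64 + 102.16
= 395.63 mOsm/kg ≈ 395.6 mOsm/kg
Osmolar gap = measured − calculated = 404 − 395.6 = 8.4 mOsm/kg

8.4 mOsm/kg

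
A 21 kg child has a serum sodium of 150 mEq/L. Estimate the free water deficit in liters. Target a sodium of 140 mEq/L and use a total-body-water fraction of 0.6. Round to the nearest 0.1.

0.9 L

TBW = 0.6 · 21 = 12.6 L
Free water deficit = TBW · (Na/140 − 1)
= 12.6 · (150/140 − 1)
= 12.6 · 0.0714
= 0.9 L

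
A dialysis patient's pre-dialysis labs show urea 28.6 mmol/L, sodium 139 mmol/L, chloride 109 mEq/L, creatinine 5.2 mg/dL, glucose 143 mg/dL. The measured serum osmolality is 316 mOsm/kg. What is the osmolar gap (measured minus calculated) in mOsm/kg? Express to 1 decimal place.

1.5 mOsm/kg

Calculated osmolality = 2·Na + glucose/18 + urea
= 2·139 + 143/18 + 28.6
= 278 + 7.94 + 28.60
= 314.54 mOsm/kg ≈ 314.5 mOsm/kg
Osmolar gap = measured − calculated = 316 − 314.5 = 1.5 mOsm/kg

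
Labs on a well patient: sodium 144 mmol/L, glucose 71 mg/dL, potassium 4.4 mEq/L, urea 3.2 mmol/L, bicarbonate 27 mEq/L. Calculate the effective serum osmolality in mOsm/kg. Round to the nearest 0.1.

Effective osmolality excludes urea (freely permeant across cell membranes):
2·Na + glucose/18
= 2·144 + 71/18
= 288 + 3.94
= 291.94 mOsm/kg

291.9 mOsm/kg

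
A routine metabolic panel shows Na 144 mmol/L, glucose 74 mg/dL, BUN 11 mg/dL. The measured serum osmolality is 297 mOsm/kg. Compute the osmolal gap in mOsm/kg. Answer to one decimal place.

Calculated osmolality = 2·Na + glucose/18 + BUN/2.8
= 2·144 + 74/18 + 11/2.8
= 288 + 4.11 + 3.93
= 296.04 mOsm/kg ≈ 296.0 mOsm/kg
Osmolar gap = measured − calculated = 297 − 296.0 = 1.0 mOsm/kg

1.0 mOsm/kg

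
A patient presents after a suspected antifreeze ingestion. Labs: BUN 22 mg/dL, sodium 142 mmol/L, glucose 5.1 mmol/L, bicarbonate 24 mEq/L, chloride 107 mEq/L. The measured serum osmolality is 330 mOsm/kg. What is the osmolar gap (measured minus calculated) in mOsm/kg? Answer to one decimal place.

Calculated osmolality = 2·Na + glucose + BUN/2.8
= 2·142 + 5.1 + 22/2.8
= 284 + 5.10 + 7.86
= 296.96 mOsm/kg ≈ 297.0 mOsm/kg
Osmolar gap = measured − calculated = 330 − 297.0 = 33.0 mOsm/kg

33.0 mOsm/kg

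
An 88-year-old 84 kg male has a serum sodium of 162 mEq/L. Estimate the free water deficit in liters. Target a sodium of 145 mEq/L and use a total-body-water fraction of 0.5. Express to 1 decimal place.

TBW = 0.5 · 84 = 42 L
Free water deficit = TBW · (Na/145 − 1)
= 42 · (162/145 − 1)
= 42 · 0.1172
= 4.92 L

4.9 L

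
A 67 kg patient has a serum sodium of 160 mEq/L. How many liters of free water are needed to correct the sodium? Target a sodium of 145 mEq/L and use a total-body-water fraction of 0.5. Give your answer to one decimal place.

3.5 L

TBW = 0.5 · 67 = 33.5 L
Free water deficit = TBW · (Na/145 − 1)
= 33.5 · (160/145 − 1)
= 33.5 · 0.1034
= 3.46 L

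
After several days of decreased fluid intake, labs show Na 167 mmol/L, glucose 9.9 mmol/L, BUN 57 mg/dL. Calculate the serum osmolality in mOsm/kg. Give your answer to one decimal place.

Calculated osmolality = 2·Na + glucose + BUN/2.8
= 2·167 + 9.9 + 57/2.8
= 334 + 9.90 + 20.36
= 364.26 mOsm/kg

364.3 mOsm/kg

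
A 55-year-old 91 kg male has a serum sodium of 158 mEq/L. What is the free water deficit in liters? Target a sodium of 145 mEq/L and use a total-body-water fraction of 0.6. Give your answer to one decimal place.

TBW = 0.6 · 91 = 54.6 L
Free water deficit = TBW · (Na/145 − 1)
= 54.6 · (158/145 − 1)
= 54.6 · 0.0897
= 4.9 L

4.9 L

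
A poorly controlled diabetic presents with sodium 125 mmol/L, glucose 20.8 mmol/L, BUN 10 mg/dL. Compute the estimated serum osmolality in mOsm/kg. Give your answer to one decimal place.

274.4 mOsm/kg

Calculated osmolality = 2·Na + glucose + BUN/2.8
= 2·125 + 20.8 + 10/2.8
= 250 + 20.80 + 3.57
= 274.37 mOsm/kg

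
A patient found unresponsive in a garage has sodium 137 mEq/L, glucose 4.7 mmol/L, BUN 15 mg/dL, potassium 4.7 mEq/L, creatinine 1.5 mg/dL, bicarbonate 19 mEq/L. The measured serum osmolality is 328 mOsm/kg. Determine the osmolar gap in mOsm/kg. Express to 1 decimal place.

43.9 mOsm/kg

Calculated osmolality = 2·Na + glucose + BUN/2.8
= 2·137 + 4.7 + 15/2.8
= 274 + 4.70 + 5.36
= 284.06 mOsm/kg ≈ 284.1 mOsm/kg
Osmolar gap = measured − calculated = 328 − 284.1 = 43.9 mOsm/kg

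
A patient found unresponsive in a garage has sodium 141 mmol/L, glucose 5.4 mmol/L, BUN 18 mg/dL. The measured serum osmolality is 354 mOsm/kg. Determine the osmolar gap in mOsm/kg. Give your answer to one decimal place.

Calculated osmolality = 2·Na + glucose + BUN/2.8
= 2·141 + 5.4 + 18/2.8
= 282 + 5.40 + 6.43
= 293.83 mOsm/kg ≈ 293.8 mOsm/kg
Osmolar gap = measured − calculated = 354 − 293.8 = 60.2 mOsm/kg

60.2 mOsm/kg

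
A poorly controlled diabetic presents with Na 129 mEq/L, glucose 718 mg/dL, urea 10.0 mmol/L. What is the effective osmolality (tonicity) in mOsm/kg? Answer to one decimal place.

297.9 mOsm/kg

Effective osmolality excludes urea (freely permeant across cell membranes):
2·Na + glucose/18
= 2·129 + 718/18
= 258 + 39.89
= 297.89 mOsm/kg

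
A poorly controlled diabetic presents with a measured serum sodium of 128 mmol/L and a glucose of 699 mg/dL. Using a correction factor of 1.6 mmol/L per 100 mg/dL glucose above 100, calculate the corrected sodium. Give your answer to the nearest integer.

138 mmol/L

Corrected Na = measured Na + 1.6 · (glucose − 100)/100
= 128 + 1.6 · (699 − 100)/100
= 128 + 9.6
= 137.6 mmol/L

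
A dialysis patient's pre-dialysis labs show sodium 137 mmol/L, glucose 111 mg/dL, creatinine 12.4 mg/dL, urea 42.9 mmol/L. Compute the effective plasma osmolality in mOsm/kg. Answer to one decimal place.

280.2 mOsm/kg

Effective osmolality excludes urea (freely permeant across cell membranes):
2·Na + glucose/18
= 2·137 + 111/18
= 274 + 6.17
= 280.17 mOsm/kg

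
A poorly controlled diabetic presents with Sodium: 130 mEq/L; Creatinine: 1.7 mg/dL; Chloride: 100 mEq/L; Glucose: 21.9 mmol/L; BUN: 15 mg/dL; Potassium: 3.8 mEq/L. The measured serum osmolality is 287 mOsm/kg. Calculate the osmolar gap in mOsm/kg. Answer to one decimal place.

-0.3 mOsm/kg

Calculated osmolality = 2·Na + glucose + BUN/2.8
= 2·130 + 21.9 + 15/2.8
= 260 + 21.90 + 5.36
= 287.26 mOsm/kg ≈ 287.3 mOsm/kg
Osmolar gap = measured − calculated = 287 − 287.3 = -0.3 mOsm/kg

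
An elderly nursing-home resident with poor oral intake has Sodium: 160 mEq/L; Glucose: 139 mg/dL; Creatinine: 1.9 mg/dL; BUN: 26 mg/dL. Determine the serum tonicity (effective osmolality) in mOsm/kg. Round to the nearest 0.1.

Effective osmolality excludes urea (freely permeant across cell membranes):
2·Na + glucose/18
= 2·160 + 139/18
= 320 + 7.72
= 327.72 mOsm/kg

327.7 mOsm/kg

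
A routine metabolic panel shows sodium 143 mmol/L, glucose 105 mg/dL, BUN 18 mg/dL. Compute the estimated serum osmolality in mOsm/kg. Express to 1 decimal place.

Calculated osmolality = 2·Na + glucose/18 + BUN/2.8
= 2·143 + 105/18 + 18/2.8
= 286 + 5.83 + 6.43
= 298.26 mOsm/kg

298.3 mOsm/kg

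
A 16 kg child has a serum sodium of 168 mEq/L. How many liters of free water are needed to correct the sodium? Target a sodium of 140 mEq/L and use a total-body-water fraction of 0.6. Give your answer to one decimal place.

TBW = 0.6 · 16 = 9.6 L
Free water deficit = TBW · (Na/140 − 1)
= 9.6 · (168/140 − 1)
= 9.6 · 0.2
= 1.92 L

1.9 L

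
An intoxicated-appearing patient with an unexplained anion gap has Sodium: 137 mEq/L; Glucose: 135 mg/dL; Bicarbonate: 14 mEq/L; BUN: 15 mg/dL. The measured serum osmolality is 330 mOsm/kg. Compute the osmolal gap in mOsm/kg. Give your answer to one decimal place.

43.1 mOsm/kg

Calculated osmolality = 2·Na + glucose/18 + BUN/2.8
= 2·137 + 135/18 + 15/2.8
= 274 + 7.50 + 5.36
= 286.86 mOsm/kg ≈ 286.9 mOsm/kg
Osmolar gap = measured − calculated = 330 − 286.9 = 43.1 mOsm/kg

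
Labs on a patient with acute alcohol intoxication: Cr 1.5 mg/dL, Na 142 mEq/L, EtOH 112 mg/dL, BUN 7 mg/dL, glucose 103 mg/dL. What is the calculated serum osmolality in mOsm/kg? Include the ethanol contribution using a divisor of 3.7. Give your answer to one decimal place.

322.5 mOsm/kg

Calculated osmolality = 2·Na + glucose/18 + BUN/2.8 + ethanol/3.7
= 2·142 + 103/18 + 7/2.8 + 112/3.7
= 284 + 5.72 + 2.50 + 30.27
= 322.49 mOsm/kg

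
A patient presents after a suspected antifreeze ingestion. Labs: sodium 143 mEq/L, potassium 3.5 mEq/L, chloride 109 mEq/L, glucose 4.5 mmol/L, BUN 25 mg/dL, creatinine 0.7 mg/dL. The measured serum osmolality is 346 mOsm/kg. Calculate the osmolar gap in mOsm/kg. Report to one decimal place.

46.6 mOsm/kg

Calculated osmolality = 2·Na + glucose + BUN/2.8
= 2·143 + 4.5 + 25/2.8
= 286 + 4.50 + 8.93
= 299.43 mOsm/kg ≈ 299.4 mOsm/kg
Osmolar gap = measured − calculated = 346 − 299.4 = 46.6 mOsm/kg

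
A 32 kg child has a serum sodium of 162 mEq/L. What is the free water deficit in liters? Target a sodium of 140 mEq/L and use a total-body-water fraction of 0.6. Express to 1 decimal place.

3.0 L

TBW = 0.6 · 32 = 19.2 L
Free water deficit = TBW · (Na/140 − 1)
= 19.2 · (162/140 − 1)
= 19.2 · 0.1571
= 3.02 L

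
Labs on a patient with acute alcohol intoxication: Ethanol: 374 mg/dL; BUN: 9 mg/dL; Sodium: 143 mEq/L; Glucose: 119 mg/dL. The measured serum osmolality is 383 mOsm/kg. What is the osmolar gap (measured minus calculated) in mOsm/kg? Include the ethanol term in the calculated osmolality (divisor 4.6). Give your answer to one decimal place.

Calculated osmolality = 2·Na + glucose/18 + BUN/2.8 + ethanol/4.6
= 2·143 + 119/18 + 9/2.8 + 374/4.6
= 286 + 6.61 + 3.21 + 81.30
= 377.12 mOsm/kg ≈ 377.1 mOsm/kg
Osmolar gap = measured − calculated = 383 − 377.1 = 5.9 mOsm/kg

5.9 mOsm/kg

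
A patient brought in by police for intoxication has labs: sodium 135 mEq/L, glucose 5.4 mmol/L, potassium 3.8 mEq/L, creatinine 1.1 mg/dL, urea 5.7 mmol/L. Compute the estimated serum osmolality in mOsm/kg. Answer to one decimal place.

281.1 mOsm/kg

Calculated osmolality = 2·Na + glucose + urea
= 2·135 + 5.4 + 5.7
= 270 + 5.40 + 5.70
= 281.1 mOsm/kg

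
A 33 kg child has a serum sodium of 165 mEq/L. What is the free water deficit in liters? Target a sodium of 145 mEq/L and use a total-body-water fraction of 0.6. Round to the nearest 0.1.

2.7 L

TBW = 0.6 · 33 = 19.8 L
Free water deficit = TBW · (Na/145 − 1)
= 19.8 · (165/145 − 1)
= 19.8 · 0.1379
= 2.73 L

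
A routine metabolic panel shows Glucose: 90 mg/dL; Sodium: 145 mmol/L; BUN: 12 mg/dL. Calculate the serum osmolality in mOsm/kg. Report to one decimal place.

299.3 mOsm/kg

Calculated osmolality = 2·Na + glucose/18 + BUN/2.8
= 2·145 + 90/18 + 12/2.8
= 290 + 5 + 4.29
= 299.29 mOsm/kg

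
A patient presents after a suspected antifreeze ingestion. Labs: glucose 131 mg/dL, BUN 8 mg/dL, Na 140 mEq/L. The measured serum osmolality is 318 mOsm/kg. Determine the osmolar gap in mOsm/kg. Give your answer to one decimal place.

27.9 mOsm/kg

Calculated osmolality = 2·Na + glucose/18 + BUN/2.8
= 2·140 + 131/18 + 8/2.8
= 280 + 7.28 + 2.86
= 290.14 mOsm/kg ≈ 290.1 mOsm/kg
Osmolar gap = measured − calculated = 318 − 290.1 = 27.9 mOsm/kg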